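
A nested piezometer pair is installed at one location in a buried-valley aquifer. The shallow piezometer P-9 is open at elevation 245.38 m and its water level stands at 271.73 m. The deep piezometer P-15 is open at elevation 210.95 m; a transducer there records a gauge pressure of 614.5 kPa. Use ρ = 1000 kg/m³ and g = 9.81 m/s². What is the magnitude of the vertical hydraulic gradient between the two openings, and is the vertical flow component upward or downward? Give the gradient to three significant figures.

Total head at P-9: h = 271.73 m (water level in the standpipe).
Pressure head at P-15: ψ = P/(ρg) = 614.5×1000 / (1000 × 9.81) = 62.64 m.
Total head at P-15: h = z + ψ = 210.95 + 62.64 = 273.59 m.
Δh = h(P-9) − h(P-15) = 271.73 − 273.59 = -1.86 m.
Vertical separation Δz = 245.38 − 210.95 = 34.43 m.
|i_v| = |Δh| / Δz = 1.86 / 34.43 = 0.0540.
Head is higher in the deep piezometer, so vertical flow is upward (discharge condition).

|i_v| ≈ 0.0540; vertical flow is upward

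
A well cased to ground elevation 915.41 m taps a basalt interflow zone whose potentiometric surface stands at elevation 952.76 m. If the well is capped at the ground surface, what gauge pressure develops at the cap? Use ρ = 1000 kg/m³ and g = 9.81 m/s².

P ≈ 366 kPa

Head above the cap: Δh = 952.76 − 915.41 = 37.35 m.
P = ρgΔh = 1000 × 9.81 × 37.35 = 366404 Pa ≈ 366 kPa.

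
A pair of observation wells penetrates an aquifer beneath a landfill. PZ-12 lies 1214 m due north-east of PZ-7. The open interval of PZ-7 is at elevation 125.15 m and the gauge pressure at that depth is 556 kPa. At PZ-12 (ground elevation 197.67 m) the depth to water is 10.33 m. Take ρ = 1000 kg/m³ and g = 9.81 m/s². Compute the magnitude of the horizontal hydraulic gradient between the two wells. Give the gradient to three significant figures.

i ≈ 0.00454

Pressure head at PZ-7: ψ = P/(ρg) = 556×1000 / (1000 × 9.81) = 56.68 m.
Total head at PZ-7: h = z + ψ = 125.15 + 56.68 = 181.83 m.
Total head at PZ-12: h = 197.67 − 10.33 = 187.34 m.
Head difference: h(PZ-7) − h(PZ-12) = 181.83 − 187.34 = -5.51 m.
Hydraulic gradient: i = |Δh| / L = 5.51 / 1214 = 0.00454.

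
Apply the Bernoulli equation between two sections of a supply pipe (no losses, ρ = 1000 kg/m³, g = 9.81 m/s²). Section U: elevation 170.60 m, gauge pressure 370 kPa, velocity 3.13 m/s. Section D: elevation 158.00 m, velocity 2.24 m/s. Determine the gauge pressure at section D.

Pressure head at U: ψ₁ = P₁/(ρg) = 370×1000 / (1000 × 9.81) = 37.72 m.
Velocity heads: v₁²/2g = 3.13²/19.62 = 0.499 m; v₂²/2g = 2.24²/19.62 = 0.256 m.
Total head H = z₁ + ψ₁ + v₁²/2g = 170.60 + 37.72 + 0.499 = 208.82 m.
ψ₂ = H − z₂ − v₂²/2g = 208.82 − 158.00 − 0.256 = 50.56 m.
P₂ = ρgψ₂ = 1000 × 9.81 × 50.56 ≈ 496 kPa.

P₂ ≈ 496 kPa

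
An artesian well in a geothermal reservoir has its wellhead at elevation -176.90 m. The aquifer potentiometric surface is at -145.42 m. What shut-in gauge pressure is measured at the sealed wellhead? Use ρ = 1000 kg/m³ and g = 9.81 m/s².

Head above the cap: Δh = -145.42 − (-176.90) = 31.48 m.
P = ρgΔh = 1000 × 9.81 × 31.48 = 308819 Pa ≈ 309 kPa.

P ≈ 309 kPa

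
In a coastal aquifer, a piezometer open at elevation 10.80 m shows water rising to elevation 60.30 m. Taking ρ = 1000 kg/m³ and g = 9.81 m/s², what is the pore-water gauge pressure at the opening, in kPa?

P ≈ 486 kPa

Pressure head ψ = h − z = 60.30 − 10.80 = 49.50 m.
P = ρgψ = 1000 × 9.81 × 49.50 = 485595 Pa ≈ 486 kPa.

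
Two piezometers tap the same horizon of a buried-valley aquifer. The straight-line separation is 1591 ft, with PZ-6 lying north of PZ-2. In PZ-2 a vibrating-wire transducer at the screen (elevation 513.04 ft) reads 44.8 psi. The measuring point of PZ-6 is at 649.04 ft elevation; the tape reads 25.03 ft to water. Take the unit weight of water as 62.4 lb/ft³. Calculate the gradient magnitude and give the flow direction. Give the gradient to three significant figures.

Pressure head at PZ-2: ψ = 144·P/γ = 144 × 44.8 / 62.4 = 103.38 ft.
Total head at PZ-2: h = z + ψ = 513.04 + 103.38 = 616.42 ft.
Total head at PZ-6: h = 649.04 − 25.03 = 624.01 ft.
Head difference: h(PZ-2) − h(PZ-6) = 616.42 − 624.01 = -7.59 ft.
Hydraulic gradient: i = |Δh| / L = 7.59 / 1591 = 0.00477.
Flow is from higher to lower head: from PZ-6 toward PZ-2, i.e. toward the south.

i ≈ 0.00477; groundwater flows toward the south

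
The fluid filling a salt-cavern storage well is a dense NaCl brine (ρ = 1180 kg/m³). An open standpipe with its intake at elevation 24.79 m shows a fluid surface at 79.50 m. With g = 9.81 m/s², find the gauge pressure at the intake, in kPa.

P ≈ 633 kPa

Pressure head ψ = h − z = 79.50 − 24.79 = 54.71 m.
P = ρgψ = 1180 × 9.81 × 54.71 = 633312 Pa ≈ 633 kPa.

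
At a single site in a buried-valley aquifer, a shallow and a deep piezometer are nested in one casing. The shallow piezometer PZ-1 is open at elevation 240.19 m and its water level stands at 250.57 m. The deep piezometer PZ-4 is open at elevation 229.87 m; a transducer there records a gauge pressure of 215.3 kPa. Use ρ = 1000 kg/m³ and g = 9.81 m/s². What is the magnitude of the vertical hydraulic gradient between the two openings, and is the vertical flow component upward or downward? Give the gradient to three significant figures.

Total head at PZ-1: h = 250.57 m (water level in the standpipe).
Pressure head at PZ-4: ψ = P/(ρg) = 215.3×1000 / (1000 × 9.81) = 21.95 m.
Total head at PZ-4: h = z + ψ = 229.87 + 21.95 = 251.82 m.
Δh = h(PZ-1) − h(PZ-4) = 250.57 − 251.82 = -1.25 m.
Vertical separation Δz = 240.19 − 229.87 = 10.32 m.
|i_v| = |Δh| / Δz = 1.25 / 10.32 = 0.121.
Head is higher in the deep piezometer, so vertical flow is upward (discharge condition).

|i_v| ≈ 0.121; vertical flow is upward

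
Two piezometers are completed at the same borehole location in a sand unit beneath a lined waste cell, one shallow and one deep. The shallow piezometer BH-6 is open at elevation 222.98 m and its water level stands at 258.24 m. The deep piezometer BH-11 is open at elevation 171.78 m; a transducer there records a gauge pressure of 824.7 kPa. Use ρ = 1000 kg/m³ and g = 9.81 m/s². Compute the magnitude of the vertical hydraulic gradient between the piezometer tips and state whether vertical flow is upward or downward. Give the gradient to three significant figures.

|i_v| ≈ 0.0467; vertical flow is downward

Total head at BH-6: h = 258.24 m (water level in the standpipe).
Pressure head at BH-11: ψ = P/(ρg) = 824.7×1000 / (1000 × 9.81) = 84.07 m.
Total head at BH-11: h = z + ψ = 171.78 + 84.07 = 255.85 m.
Δh = h(BH-6) − h(BH-11) = 258.24 − 255.85 = 2.39 m.
Vertical separation Δz = 222.98 − 171.78 = 51.20 m.
|i_v| = |Δh| / Δz = 2.39 / 51.20 = 0.0467.
Head is higher in the shallow piezometer, so vertical flow is downward (recharge condition).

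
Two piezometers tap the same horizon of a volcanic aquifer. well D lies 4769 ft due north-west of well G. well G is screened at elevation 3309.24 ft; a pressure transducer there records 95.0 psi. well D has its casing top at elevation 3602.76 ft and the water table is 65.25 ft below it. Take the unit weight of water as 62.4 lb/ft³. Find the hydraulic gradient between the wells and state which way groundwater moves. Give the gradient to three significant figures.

Pressure head at well G: ψ = 144·P/γ = 144 × 95.0 / 62.4 = 219.23 ft.
Total head at well G: h = z + ψ = 3309.24 + 219.23 = 3528.47 ft.
Total head at well D: h = 3602.76 − 65.25 = 3537.51 ft.
Head difference: h(well G) − h(well D) = 3528.47 − 3537.51 = -9.04 ft.
Hydraulic gradient: i = |Δh| / L = 9.04 / 4769 = 0.00190.
Flow is from higher to lower head: from well D toward well G, i.e. toward the south-east.

i ≈ 0.00190; groundwater flows toward the south-east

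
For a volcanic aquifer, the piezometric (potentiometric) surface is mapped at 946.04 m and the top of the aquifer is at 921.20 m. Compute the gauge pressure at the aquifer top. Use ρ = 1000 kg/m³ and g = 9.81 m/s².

P ≈ 244 kPa

Pressure head at the aquifer top: ψ = h − z = 946.04 − 921.20 = 24.84 m.
P = ρgψ = 1000 × 9.81 × 24.84 = 243680 Pa ≈ 244 kPa.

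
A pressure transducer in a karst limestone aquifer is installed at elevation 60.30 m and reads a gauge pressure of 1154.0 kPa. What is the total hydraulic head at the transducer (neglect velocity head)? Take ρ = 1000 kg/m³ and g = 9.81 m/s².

ψ = P/(ρg) = 1154.0×1000 / (1000 × 9.81) = 117.64 m.
h = z + ψ = 60.30 + 117.64 = 177.94 m.

h ≈ 177.94 m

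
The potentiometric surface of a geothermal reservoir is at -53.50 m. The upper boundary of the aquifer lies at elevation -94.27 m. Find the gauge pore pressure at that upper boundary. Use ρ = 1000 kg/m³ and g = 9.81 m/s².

P ≈ 400 kPa

Pressure head at the aquifer top: ψ = h − z = -53.50 − (-94.27) = 40.77 m.
P = ρgψ = 1000 × 9.81 × 40.77 = 399954 Pa ≈ 400 kPa.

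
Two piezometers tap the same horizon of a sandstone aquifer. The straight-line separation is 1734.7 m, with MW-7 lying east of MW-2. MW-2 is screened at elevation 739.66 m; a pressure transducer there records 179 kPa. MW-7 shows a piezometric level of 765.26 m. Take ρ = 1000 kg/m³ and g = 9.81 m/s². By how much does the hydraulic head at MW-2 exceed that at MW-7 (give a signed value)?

Δh ≈ -7.35 m

Pressure head at MW-2: ψ = P/(ρg) = 179×1000 / (1000 × 9.81) = 18.25 m.
Total head at MW-2: h = z + ψ = 739.66 + 18.25 = 757.91 m.
Total head at MW-7: h = 765.26 m (water level in the piezometer is the total head).
Head difference: h(MW-2) − h(MW-7) = 757.91 − 765.26 = -7.35 m.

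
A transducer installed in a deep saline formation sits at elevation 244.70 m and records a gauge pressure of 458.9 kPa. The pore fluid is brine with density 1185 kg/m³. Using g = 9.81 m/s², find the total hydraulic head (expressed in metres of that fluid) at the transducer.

ψ = P/(ρg) = 458.9×1000 / (1185 × 9.81) = 39.48 m.
h = z + ψ = 244.70 + 39.48 = 284.18 m.

h ≈ 284.18 m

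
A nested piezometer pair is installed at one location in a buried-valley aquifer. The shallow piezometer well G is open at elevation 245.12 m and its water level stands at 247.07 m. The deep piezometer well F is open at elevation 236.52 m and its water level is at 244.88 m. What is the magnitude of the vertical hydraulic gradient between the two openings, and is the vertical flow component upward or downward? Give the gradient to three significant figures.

|i_v| ≈ 0.255; vertical flow is downward

Total head at well G: h = 247.07 m (water level in the standpipe).
Total head at well F: h = 244.88 m.
Δh = h(well G) − h(well F) = 247.07 − 244.88 = 2.19 m.
Vertical separation Δz = 245.12 − 236.52 = 8.60 m.
|i_v| = |Δh| / Δz = 2.19 / 8.60 = 0.255.
Head is higher in the shallow piezometer, so vertical flow is downward (recharge condition).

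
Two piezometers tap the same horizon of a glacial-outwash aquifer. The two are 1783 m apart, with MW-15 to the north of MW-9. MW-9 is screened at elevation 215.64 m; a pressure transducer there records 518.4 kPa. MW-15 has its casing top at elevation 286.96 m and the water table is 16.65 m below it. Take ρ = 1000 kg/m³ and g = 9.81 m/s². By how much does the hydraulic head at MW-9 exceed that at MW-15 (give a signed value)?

Pressure head at MW-9: ψ = P/(ρg) = 518.4×1000 / (1000 × 9.81) = 52.84 m.
Total head at MW-9: h = z + ψ = 215.64 + 52.84 = 268.48 m.
Total head at MW-15: h = 286.96 − 16.65 = 270.31 m.
Head difference: h(MW-9) − h(MW-15) = 268.48 − 270.31 = -1.83 m.

Δh ≈ -1.83 m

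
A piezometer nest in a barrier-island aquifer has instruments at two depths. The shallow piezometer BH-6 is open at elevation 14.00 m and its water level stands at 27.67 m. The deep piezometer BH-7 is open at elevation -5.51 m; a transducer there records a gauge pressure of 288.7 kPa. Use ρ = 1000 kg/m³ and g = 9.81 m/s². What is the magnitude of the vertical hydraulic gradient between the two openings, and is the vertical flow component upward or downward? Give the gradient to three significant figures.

Total head at BH-6: h = 27.67 m (water level in the standpipe).
Pressure head at BH-7: ψ = P/(ρg) = 288.7×1000 / (1000 × 9.81) = 29.43 m.
Total head at BH-7: h = z + ψ = -5.51 + 29.43 = 23.92 m.
Δh = h(BH-6) − h(BH-7) = 27.67 − 23.92 = 3.75 m.
Vertical separation Δz = 14.00 − (-5.51) = 19.51 m.
|i_v| = |Δh| / Δz = 3.75 / 19.51 = 0.192.
Head is higher in the shallow piezometer, so vertical flow is downward (recharge condition).

|i_v| ≈ 0.192; vertical flow is downward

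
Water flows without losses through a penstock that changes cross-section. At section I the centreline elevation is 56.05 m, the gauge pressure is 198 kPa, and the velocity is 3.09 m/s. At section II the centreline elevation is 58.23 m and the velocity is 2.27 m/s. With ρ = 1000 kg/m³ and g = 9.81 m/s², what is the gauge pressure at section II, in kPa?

Pressure head at I: ψ₁ = P₁/(ρg) = 198×1000 / (1000 × 9.81) = 20.18 m.
Velocity heads: v₁²/2g = 3.09²/19.62 = 0.487 m; v₂²/2g = 2.27²/19.62 = 0.263 m.
Total head H = z₁ + ψ₁ + v₁²/2g = 56.05 + 20.18 + 0.487 = 76.72 m.
ψ₂ = H − z₂ − v₂²/2g = 76.72 − 58.23 − 0.263 = 18.23 m.
P₂ = ρgψ₂ = 1000 × 9.81 × 18.23 ≈ 179 kPa.

P₂ ≈ 179 kPa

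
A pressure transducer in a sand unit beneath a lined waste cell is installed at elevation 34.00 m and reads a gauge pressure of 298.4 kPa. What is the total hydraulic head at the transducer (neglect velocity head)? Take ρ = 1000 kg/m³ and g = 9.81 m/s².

h ≈ 64.42 m

ψ = P/(ρg) = 298.4×1000 / (1000 × 9.81) = 30.42 m.
h = z + ψ = 34.00 + 30.42 = 64.42 m.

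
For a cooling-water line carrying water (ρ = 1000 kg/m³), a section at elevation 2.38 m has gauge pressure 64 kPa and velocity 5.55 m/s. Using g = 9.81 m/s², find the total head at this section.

h ≈ 10.47 m

Pressure head ψ = P/(ρg) = 64×1000 / (1000 × 9.81) = 6.52 m.
Velocity head = v²/(2g) = 5.55² / (2 × 9.81) = 1.570 m.
h = z + ψ + v²/(2g) = 2.38 + 6.52 + 1.570 = 10.47 m.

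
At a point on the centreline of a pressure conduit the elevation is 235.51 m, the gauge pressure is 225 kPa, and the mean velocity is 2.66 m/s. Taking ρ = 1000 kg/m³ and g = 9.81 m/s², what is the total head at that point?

h ≈ 258.81 m

Pressure head ψ = P/(ρg) = 225×1000 / (1000 × 9.81) = 22.94 m.
Velocity head = v²/(2g) = 2.66² / (2 × 9.81) = 0.361 m.
h = z + ψ + v²/(2g) = 235.51 + 22.94 + 0.361 = 258.81 m.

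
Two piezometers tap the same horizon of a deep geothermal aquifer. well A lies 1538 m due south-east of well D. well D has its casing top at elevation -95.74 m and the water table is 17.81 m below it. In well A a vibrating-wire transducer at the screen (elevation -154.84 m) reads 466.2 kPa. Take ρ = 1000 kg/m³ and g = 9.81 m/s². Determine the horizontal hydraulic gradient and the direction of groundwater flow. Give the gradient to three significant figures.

i ≈ 0.00405; groundwater flows toward the north-west

Total head at well D: h = -95.74 − 17.81 = -113.55 m.
Pressure head at well A: ψ = P/(ρg) = 466.2×1000 / (1000 × 9.81) = 47.52 m.
Total head at well A: h = z + ψ = -154.84 + 47.52 = -107.32 m.
Head difference: h(well D) − h(well A) = -113.55 − (-107.32) = -6.23 m.
Hydraulic gradient: i = |Δh| / L = 6.23 / 1538 = 0.00405.
Flow is from higher to lower head: from well A toward well D, i.e. toward the north-west.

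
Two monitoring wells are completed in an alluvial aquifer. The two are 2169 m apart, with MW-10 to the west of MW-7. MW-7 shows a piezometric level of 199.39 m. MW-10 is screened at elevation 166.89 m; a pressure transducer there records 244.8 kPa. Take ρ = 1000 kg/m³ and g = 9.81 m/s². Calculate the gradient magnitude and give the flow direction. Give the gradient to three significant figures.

i ≈ 0.00348; groundwater flows toward the west

Total head at MW-7: h = 199.39 m (water level in the piezometer is the total head).
Pressure head at MW-10: ψ = P/(ρg) = 244.8×1000 / (1000 × 9.81) = 24.95 m.
Total head at MW-10: h = z + ψ = 166.89 + 24.95 = 191.84 m.
Head difference: h(MW-7) − h(MW-10) = 199.39 − 191.84 = 7.55 m.
Hydraulic gradient: i = |Δh| / L = 7.55 / 2169 = 0.00348.
Flow is from higher to lower head: from MW-7 toward MW-10, i.e. toward the west.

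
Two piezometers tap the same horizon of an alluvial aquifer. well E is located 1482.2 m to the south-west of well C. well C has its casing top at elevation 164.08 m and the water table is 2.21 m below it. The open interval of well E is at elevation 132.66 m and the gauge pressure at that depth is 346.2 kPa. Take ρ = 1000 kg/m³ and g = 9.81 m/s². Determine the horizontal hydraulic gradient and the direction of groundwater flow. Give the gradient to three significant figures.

Total head at well C: h = 164.08 − 2.21 = 161.87 m.
Pressure head at well E: ψ = P/(ρg) = 346.2×1000 / (1000 × 9.81) = 35.29 m.
Total head at well E: h = z + ψ = 132.66 + 35.29 = 167.95 m.
Head difference: h(well C) − h(well E) = 161.87 − 167.95 = -6.08 m.
Hydraulic gradient: i = |Δh| / L = 6.08 / 1482.2 = 0.00410.
Flow is from higher to lower head: from well E toward well C, i.e. toward the north-east.

i ≈ 0.00410; groundwater flows toward the north-east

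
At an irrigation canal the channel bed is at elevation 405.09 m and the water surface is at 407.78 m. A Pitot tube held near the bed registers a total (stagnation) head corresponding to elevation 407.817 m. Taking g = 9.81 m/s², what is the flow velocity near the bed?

v ≈ 0.852 m/s

Near the bed, under hydrostatic conditions, the piezometric head (z + ψ) equals the free-surface elevation, 407.78 m.
Velocity head = total − piezometric = 407.817 − 407.78 = 0.037 m.
v = √(2g·h_v) = √(2 × 9.81 × 0.037) = 0.852 m/s.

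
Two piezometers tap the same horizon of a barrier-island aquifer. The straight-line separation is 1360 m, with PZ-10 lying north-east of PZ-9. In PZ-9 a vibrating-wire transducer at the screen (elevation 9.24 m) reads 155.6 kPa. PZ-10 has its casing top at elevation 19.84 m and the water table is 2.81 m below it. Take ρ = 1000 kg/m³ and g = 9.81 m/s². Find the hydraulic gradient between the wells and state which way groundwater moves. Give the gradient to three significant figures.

i ≈ 0.00593; groundwater flows toward the north-east

Pressure head at PZ-9: ψ = P/(ρg) = 155.6×1000 / (1000 × 9.81) = 15.86 m.
Total head at PZ-9: h = z + ψ = 9.24 + 15.86 = 25.10 m.
Total head at PZ-10: h = 19.84 − 2.81 = 17.03 m.
Head difference: h(PZ-9) − h(PZ-10) = 25.10 − 17.03 = 8.07 m.
Hydraulic gradient: i = |Δh| / L = 8.07 / 1360 = 0.00593.
Flow is from higher to lower head: from PZ-9 toward PZ-10, i.e. toward the north-east.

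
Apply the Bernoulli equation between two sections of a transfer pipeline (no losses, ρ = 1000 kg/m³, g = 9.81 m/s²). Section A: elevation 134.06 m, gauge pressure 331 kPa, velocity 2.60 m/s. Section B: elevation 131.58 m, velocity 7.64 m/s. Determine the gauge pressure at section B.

Pressure head at A: ψ₁ = P₁/(ρg) = 331×1000 / (1000 × 9.81) = 33.74 m.
Velocity heads: v₁²/2g = 2.60²/19.62 = 0.345 m; v₂²/2g = 7.64²/19.62 = 2.975 m.
Total head H = z₁ + ψ₁ + v₁²/2g = 134.06 + 33.74 + 0.345 = 168.15 m.
ψ₂ = H − z₂ − v₂²/2g = 168.15 − 131.58 − 2.975 = 33.59 m.
P₂ = ρgψ₂ = 1000 × 9.81 × 33.59 ≈ 330 kPa.

P₂ ≈ 330 kPa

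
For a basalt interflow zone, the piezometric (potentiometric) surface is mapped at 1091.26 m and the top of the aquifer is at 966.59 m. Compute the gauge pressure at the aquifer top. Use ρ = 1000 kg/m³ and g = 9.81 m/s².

P ≈ 1220 kPa

Pressure head at the aquifer top: ψ = h − z = 1091.26 − 966.59 = 124.67 m.
P = ρgψ = 1000 × 9.81 × 124.67 = 1223013 Pa ≈ 1220 kPa.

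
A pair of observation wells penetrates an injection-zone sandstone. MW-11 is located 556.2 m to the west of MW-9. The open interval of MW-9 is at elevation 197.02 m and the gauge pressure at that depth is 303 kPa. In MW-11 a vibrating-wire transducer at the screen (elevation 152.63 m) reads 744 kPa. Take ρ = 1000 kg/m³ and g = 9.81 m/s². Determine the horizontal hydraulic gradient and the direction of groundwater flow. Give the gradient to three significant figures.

i ≈ 0.00101; groundwater flows toward the east

Pressure head at MW-9: ψ = P/(ρg) = 303×1000 / (1000 × 9.81) = 30.89 m.
Total head at MW-9: h = z + ψ = 197.02 + 30.89 = 227.91 m.
Pressure head at MW-11: ψ = P/(ρg) = 744×1000 / (1000 × 9.81) = 75.84 m.
Total head at MW-11: h = z + ψ = 152.63 + 75.84 = 228.47 m.
Head difference: h(MW-9) − h(MW-11) = 227.91 − 228.47 = -0.56 m.
Hydraulic gradient: i = |Δh| / L = 0.56 / 556.2 = 0.00101.
Flow is from higher to lower head: from MW-11 toward MW-9, i.e. toward the east.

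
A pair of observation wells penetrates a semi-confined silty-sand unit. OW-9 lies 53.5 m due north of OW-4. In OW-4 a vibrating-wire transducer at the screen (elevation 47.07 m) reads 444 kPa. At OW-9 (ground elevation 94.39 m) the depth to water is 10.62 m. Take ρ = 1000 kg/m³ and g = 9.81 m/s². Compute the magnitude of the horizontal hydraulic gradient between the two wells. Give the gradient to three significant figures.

Pressure head at OW-4: ψ = P/(ρg) = 444×1000 / (1000 × 9.81) = 45.26 m.
Total head at OW-4: h = z + ψ = 47.07 + 45.26 = 92.33 m.
Total head at OW-9: h = 94.39 − 10.62 = 83.77 m.
Head difference: h(OW-4) − h(OW-9) = 92.33 − 83.77 = 8.56 m.
Hydraulic gradient: i = |Δh| / L = 8.56 / 53.5 = 0.160.

i ≈ 0.160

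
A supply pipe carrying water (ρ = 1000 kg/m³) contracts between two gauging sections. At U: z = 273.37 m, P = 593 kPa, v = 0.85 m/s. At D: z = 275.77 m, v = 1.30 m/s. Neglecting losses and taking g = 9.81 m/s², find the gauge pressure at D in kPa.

Pressure head at U: ψ₁ = P₁/(ρg) = 593×1000 / (1000 × 9.81) = 60.45 m.
Velocity heads: v₁²/2g = 0.85²/19.62 = 0.037 m; v₂²/2g = 1.30²/19.62 = 0.086 m.
Total head H = z₁ + ψ₁ + v₁²/2g = 273.37 + 60.45 + 0.037 = 333.86 m.
ψ₂ = H − z₂ − v₂²/2g = 333.86 − 275.77 − 0.086 = 58.00 m.
P₂ = ρgψ₂ = 1000 × 9.81 × 58.00 ≈ 569 kPa.

P₂ ≈ 569 kPa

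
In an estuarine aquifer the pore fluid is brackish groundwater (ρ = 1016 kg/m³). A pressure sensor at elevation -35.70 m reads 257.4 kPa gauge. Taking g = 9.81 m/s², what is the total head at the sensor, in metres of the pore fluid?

ψ = P/(ρg) = 257.4×1000 / (1016 × 9.81) = 25.83 m.
h = z + ψ = -35.70 + 25.83 = -9.87 m.

h ≈ -9.87 m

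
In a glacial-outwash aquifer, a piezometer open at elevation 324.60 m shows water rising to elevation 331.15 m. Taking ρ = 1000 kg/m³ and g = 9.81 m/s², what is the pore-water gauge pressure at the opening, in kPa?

P ≈ 64.3 kPa

Pressure head ψ = h − z = 331.15 − 324.60 = 6.55 m.
P = ρgψ = 1000 × 9.81 × 6.55 = 64256 Pa ≈ 64.3 kPa.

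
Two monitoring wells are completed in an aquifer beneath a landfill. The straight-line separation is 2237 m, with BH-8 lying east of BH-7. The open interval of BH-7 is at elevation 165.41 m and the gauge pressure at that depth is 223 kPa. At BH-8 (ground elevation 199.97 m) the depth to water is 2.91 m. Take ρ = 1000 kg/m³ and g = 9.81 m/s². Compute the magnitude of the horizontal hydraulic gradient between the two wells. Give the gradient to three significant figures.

i ≈ 0.00399

Pressure head at BH-7: ψ = P/(ρg) = 223×1000 / (1000 × 9.81) = 22.73 m.
Total head at BH-7: h = z + ψ = 165.41 + 22.73 = 188.14 m.
Total head at BH-8: h = 199.97 − 2.91 = 197.06 m.
Head difference: h(BH-7) − h(BH-8) = 188.14 − 197.06 = -8.92 m.
Hydraulic gradient: i = |Δh| / L = 8.92 / 2237 = 0.00399.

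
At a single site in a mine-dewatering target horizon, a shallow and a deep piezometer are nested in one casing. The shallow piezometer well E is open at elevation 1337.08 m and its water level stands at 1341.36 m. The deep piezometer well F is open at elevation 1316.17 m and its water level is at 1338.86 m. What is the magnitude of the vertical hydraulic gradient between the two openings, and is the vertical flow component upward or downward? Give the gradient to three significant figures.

|i_v| ≈ 0.120; vertical flow is downward

Total head at well E: h = 1341.36 m (water level in the standpipe).
Total head at well F: h = 1338.86 m.
Δh = h(well E) − h(well F) = 1341.36 − 1338.86 = 2.50 m.
Vertical separation Δz = 1337.08 − 1316.17 = 20.91 m.
|i_v| = |Δh| / Δz = 2.50 / 20.91 = 0.120.
Head is higher in the shallow piezometer, so vertical flow is downward (recharge condition).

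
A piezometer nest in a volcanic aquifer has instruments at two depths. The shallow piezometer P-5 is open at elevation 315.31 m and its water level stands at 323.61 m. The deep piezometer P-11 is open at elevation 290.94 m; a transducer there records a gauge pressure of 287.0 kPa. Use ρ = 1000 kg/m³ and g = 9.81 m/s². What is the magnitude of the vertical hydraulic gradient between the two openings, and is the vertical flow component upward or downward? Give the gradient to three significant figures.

|i_v| ≈ 0.140; vertical flow is downward

Total head at P-5: h = 323.61 m (water level in the standpipe).
Pressure head at P-11: ψ = P/(ρg) = 287.0×1000 / (1000 × 9.81) = 29.26 m.
Total head at P-11: h = z + ψ = 290.94 + 29.26 = 320.20 m.
Δh = h(P-5) − h(P-11) = 323.61 − 320.20 = 3.41 m.
Vertical separation Δz = 315.31 − 290.94 = 24.37 m.
|i_v| = |Δh| / Δz = 3.41 / 24.37 = 0.140.
Head is higher in the shallow piezometer, so vertical flow is downward (recharge condition).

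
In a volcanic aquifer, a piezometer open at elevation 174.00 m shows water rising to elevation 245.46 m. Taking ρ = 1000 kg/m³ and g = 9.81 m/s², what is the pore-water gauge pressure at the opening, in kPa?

P ≈ 701 kPa

Pressure head ψ = h − z = 245.46 − 174.00 = 71.46 m.
P = ρgψ = 1000 × 9.81 × 71.46 = 701023 Pa ≈ 701 kPa.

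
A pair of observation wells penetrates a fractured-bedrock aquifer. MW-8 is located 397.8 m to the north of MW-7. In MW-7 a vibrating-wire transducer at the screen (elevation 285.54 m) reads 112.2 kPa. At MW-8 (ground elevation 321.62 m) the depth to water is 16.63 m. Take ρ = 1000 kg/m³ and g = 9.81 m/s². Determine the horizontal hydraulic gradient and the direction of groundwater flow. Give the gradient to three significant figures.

i ≈ 0.0201; groundwater flows toward the south

Pressure head at MW-7: ψ = P/(ρg) = 112.2×1000 / (1000 × 9.81) = 11.44 m.
Total head at MW-7: h = z + ψ = 285.54 + 11.44 = 296.98 m.
Total head at MW-8: h = 321.62 − 16.63 = 304.99 m.
Head difference: h(MW-7) − h(MW-8) = 296.98 − 304.99 = -8.01 m.
Hydraulic gradient: i = |Δh| / L = 8.01 / 397.8 = 0.0201.
Flow is from higher to lower head: from MW-8 toward MW-7, i.e. toward the south.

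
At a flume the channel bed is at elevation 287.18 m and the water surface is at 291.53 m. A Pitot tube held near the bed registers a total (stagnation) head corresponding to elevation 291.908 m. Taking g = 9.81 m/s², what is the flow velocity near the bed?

Near the bed, under hydrostatic conditions, the piezometric head (z + ψ) equals the free-surface elevation, 291.53 m.
Velocity head = total − piezometric = 291.908 − 291.53 = 0.378 m.
v = √(2g·h_v) = √(2 × 9.81 × 0.378) = 2.72 m/s.

v ≈ 2.72 m/s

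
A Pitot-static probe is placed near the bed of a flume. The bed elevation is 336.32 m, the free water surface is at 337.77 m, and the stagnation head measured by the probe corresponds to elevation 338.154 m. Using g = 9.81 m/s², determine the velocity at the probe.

Near the bed, under hydrostatic conditions, the piezometric head (z + ψ) equals the free-surface elevation, 337.77 m.
Velocity head = total − piezometric = 338.154 − 337.77 = 0.384 m.
v = √(2g·h_v) = √(2 × 9.81 × 0.384) = 2.74 m/s.

v ≈ 2.74 m/s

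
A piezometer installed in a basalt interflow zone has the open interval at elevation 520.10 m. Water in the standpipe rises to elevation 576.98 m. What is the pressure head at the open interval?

Total head h = 576.98 m (the water-surface elevation in the piezometer).
Pressure head ψ = h − z = 576.98 − 520.10 = 56.88 m.

ψ ≈ 56.88 m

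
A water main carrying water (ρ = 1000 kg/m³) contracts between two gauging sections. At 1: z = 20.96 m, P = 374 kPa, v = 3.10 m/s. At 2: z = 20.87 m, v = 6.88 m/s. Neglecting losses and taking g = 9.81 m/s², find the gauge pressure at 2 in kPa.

Pressure head at 1: ψ₁ = P₁/(ρg) = 374×1000 / (1000 × 9.81) = 38.12 m.
Velocity heads: v₁²/2g = 3.10²/19.62 = 0.490 m; v₂²/2g = 6.88²/19.62 = 2.413 m.
Total head H = z₁ + ψ₁ + v₁²/2g = 20.96 + 38.12 + 0.490 = 59.57 m.
ψ₂ = H − z₂ − v₂²/2g = 59.57 − 20.87 − 2.413 = 36.29 m.
P₂ = ρgψ₂ = 1000 × 9.81 × 36.29 ≈ 356 kPa.

P₂ ≈ 356 kPa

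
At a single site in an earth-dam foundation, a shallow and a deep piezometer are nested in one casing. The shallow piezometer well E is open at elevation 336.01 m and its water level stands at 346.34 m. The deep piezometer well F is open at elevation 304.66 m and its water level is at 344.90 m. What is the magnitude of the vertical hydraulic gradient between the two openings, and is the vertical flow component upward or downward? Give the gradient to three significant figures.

|i_v| ≈ 0.0459; vertical flow is downward

Total head at well E: h = 346.34 m (water level in the standpipe).
Total head at well F: h = 344.90 m.
Δh = h(well E) − h(well F) = 346.34 − 344.90 = 1.44 m.
Vertical separation Δz = 336.01 − 304.66 = 31.35 m.
|i_v| = |Δh| / Δz = 1.44 / 31.35 = 0.0459.
Head is higher in the shallow piezometer, so vertical flow is downward (recharge condition).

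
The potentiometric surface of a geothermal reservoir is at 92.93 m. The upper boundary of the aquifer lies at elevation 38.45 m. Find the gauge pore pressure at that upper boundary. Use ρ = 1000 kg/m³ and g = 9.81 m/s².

P ≈ 534 kPa

Pressure head at the aquifer top: ψ = h − z = 92.93 − 38.45 = 54.48 m.
P = ρgψ = 1000 × 9.81 × 54.48 = 534449 Pa ≈ 534 kPa.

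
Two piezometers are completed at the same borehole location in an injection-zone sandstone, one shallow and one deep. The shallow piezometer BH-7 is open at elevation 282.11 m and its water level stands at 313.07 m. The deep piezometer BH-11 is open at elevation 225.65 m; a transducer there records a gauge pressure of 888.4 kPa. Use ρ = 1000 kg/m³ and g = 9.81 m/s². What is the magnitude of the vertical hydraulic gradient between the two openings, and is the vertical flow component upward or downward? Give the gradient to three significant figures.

|i_v| ≈ 0.0556; vertical flow is upward

Total head at BH-7: h = 313.07 m (water level in the standpipe).
Pressure head at BH-11: ψ = P/(ρg) = 888.4×1000 / (1000 × 9.81) = 90.56 m.
Total head at BH-11: h = z + ψ = 225.65 + 90.56 = 316.21 m.
Δh = h(BH-7) − h(BH-11) = 313.07 − 316.21 = -3.14 m.
Vertical separation Δz = 282.11 − 225.65 = 56.46 m.
|i_v| = |Δh| / Δz = 3.14 / 56.46 = 0.0556.
Head is higher in the deep piezometer, so vertical flow is upward (discharge condition).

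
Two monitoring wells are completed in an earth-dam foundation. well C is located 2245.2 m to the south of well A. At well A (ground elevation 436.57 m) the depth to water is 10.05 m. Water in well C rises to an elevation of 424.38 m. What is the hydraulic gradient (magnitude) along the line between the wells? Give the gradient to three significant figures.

i ≈ 0.000953

Total head at well A: h = 436.57 − 10.05 = 426.52 m.
Total head at well C: h = 424.38 m (water level in the piezometer is the total head).
Head difference: h(well A) − h(well C) = 426.52 − 424.38 = 2.14 m.
Hydraulic gradient: i = |Δh| / L = 2.14 / 2245.2 = 0.000953.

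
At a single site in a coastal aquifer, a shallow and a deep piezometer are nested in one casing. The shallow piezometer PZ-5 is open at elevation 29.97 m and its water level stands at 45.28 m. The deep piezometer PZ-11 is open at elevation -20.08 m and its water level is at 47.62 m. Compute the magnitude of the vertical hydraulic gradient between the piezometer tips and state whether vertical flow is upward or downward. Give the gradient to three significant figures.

Total head at PZ-5: h = 45.28 m (water level in the standpipe).
Total head at PZ-11: h = 47.62 m.
Δh = h(PZ-5) − h(PZ-11) = 45.28 − 47.62 = -2.34 m.
Vertical separation Δz = 29.97 − (-20.08) = 50.05 m.
|i_v| = |Δh| / Δz = 2.34 / 50.05 = 0.0468.
Head is higher in the deep piezometer, so vertical flow is upward (discharge condition).

|i_v| ≈ 0.0468; vertical flow is upward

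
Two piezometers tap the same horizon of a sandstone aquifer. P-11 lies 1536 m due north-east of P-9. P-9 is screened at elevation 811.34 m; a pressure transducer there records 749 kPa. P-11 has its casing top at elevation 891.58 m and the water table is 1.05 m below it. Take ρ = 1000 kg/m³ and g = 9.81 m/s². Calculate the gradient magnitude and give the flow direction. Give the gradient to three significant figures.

i ≈ 0.00185; groundwater flows toward the south-west

Pressure head at P-9: ψ = P/(ρg) = 749×1000 / (1000 × 9.81) = 76.35 m.
Total head at P-9: h = z + ψ = 811.34 + 76.35 = 887.69 m.
Total head at P-11: h = 891.58 − 1.05 = 890.53 m.
Head difference: h(P-9) − h(P-11) = 887.69 − 890.53 = -2.84 m.
Hydraulic gradient: i = |Δh| / L = 2.84 / 1536 = 0.00185.
Flow is from higher to lower head: from P-11 toward P-9, i.e. toward the south-west.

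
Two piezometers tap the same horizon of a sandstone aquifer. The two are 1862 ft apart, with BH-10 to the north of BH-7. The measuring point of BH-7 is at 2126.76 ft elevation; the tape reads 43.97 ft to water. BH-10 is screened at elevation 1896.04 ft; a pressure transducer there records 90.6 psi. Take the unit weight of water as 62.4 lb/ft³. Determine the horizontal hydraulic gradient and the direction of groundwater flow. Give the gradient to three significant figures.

Total head at BH-7: h = 2126.76 − 43.97 = 2082.79 ft.
Pressure head at BH-10: ψ = 144·P/γ = 144 × 90.6 / 62.4 = 209.08 ft.
Total head at BH-10: h = z + ψ = 1896.04 + 209.08 = 2105.12 ft.
Head difference: h(BH-7) − h(BH-10) = 2082.79 − 2105.12 = -22.33 ft.
Hydraulic gradient: i = |Δh| / L = 22.33 / 1862 = 0.0120.
Flow is from higher to lower head: from BH-10 toward BH-7, i.e. toward the south.

i ≈ 0.0120; groundwater flows toward the south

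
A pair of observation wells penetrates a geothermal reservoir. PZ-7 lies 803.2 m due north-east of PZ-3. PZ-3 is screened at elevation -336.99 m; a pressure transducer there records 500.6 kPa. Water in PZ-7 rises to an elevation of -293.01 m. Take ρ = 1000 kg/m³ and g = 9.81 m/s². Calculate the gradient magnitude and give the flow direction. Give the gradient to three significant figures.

i ≈ 0.00878; groundwater flows toward the north-east

Pressure head at PZ-3: ψ = P/(ρg) = 500.6×1000 / (1000 × 9.81) = 51.03 m.
Total head at PZ-3: h = z + ψ = -336.99 + 51.03 = -285.96 m.
Total head at PZ-7: h = -293.01 m (water level in the piezometer is the total head).
Head difference: h(PZ-3) − h(PZ-7) = -285.96 − (-293.01) = 7.05 m.
Hydraulic gradient: i = |Δh| / L = 7.05 / 803.2 = 0.00878.
Flow is from higher to lower head: from PZ-3 toward PZ-7, i.e. toward the north-east.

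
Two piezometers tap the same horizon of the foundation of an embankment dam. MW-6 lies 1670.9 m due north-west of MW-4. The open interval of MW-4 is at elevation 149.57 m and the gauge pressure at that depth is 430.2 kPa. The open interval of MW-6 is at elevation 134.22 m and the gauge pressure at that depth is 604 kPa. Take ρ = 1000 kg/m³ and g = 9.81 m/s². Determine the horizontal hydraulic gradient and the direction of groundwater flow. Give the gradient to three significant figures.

Pressure head at MW-4: ψ = P/(ρg) = 430.2×1000 / (1000 × 9.81) = 43.85 m.
Total head at MW-4: h = z + ψ = 149.57 + 43.85 = 193.42 m.
Pressure head at MW-6: ψ = P/(ρg) = 604×1000 / (1000 × 9.81) = 61.57 m.
Total head at MW-6: h = z + ψ = 134.22 + 61.57 = 195.79 m.
Head difference: h(MW-4) − h(MW-6) = 193.42 − 195.79 = -2.37 m.
Hydraulic gradient: i = |Δh| / L = 2.37 / 1670.9 = 0.00142.
Flow is from higher to lower head: from MW-6 toward MW-4, i.e. toward the south-east.

i ≈ 0.00142; groundwater flows toward the south-east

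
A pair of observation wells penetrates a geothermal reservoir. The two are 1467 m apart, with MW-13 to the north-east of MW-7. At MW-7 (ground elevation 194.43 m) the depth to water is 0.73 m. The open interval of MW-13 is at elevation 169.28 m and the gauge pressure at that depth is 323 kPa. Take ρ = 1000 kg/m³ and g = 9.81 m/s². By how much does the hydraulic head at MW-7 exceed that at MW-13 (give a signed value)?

Total head at MW-7: h = 194.43 − 0.73 = 193.70 m.
Pressure head at MW-13: ψ = P/(ρg) = 323×1000 / (1000 × 9.81) = 32.93 m.
Total head at MW-13: h = z + ψ = 169.28 + 32.93 = 202.21 m.
Head difference: h(MW-7) − h(MW-13) = 193.70 − 202.21 = -8.51 m.

Δh ≈ -8.51 m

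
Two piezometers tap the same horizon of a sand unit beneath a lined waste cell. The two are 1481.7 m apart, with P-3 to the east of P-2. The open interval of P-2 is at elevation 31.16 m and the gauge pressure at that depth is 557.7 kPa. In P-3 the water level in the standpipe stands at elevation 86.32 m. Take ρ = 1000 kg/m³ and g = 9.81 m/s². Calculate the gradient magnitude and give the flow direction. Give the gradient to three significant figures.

i ≈ 0.00114; groundwater flows toward the east

Pressure head at P-2: ψ = P/(ρg) = 557.7×1000 / (1000 × 9.81) = 56.85 m.
Total head at P-2: h = z + ψ = 31.16 + 56.85 = 88.01 m.
Total head at P-3: h = 86.32 m (water level in the piezometer is the total head).
Head difference: h(P-2) − h(P-3) = 88.01 − 86.32 = 1.69 m.
Hydraulic gradient: i = |Δh| / L = 1.69 / 1481.7 = 0.00114.
Flow is from higher to lower head: from P-2 toward P-3, i.e. toward the east.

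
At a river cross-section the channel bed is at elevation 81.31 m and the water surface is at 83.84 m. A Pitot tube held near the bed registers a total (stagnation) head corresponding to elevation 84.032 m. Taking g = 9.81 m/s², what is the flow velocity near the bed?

v ≈ 1.94 m/s

Near the bed, under hydrostatic conditions, the piezometric head (z + ψ) equals the free-surface elevation, 83.84 m.
Velocity head = total − piezometric = 84.032 − 83.84 = 0.192 m.
v = √(2g·h_v) = √(2 × 9.81 × 0.192) = 1.94 m/s.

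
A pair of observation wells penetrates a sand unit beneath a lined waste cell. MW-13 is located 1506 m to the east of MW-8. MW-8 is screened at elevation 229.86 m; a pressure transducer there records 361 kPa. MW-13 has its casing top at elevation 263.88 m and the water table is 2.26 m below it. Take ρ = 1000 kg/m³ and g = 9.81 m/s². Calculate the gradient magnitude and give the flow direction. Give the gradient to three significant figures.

i ≈ 0.00335; groundwater flows toward the east

Pressure head at MW-8: ψ = P/(ρg) = 361×1000 / (1000 × 9.81) = 36.80 m.
Total head at MW-8: h = z + ψ = 229.86 + 36.80 = 266.66 m.
Total head at MW-13: h = 263.88 − 2.26 = 261.62 m.
Head difference: h(MW-8) − h(MW-13) = 266.66 − 261.62 = 5.04 m.
Hydraulic gradient: i = |Δh| / L = 5.04 / 1506 = 0.00335.
Flow is from higher to lower head: from MW-8 toward MW-13, i.e. toward the east.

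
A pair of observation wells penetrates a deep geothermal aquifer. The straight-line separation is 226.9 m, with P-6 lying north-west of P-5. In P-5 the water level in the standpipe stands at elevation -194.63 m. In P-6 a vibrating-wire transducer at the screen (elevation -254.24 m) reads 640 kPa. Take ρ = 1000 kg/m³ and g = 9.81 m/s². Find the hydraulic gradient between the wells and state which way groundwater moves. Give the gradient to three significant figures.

i ≈ 0.0248; groundwater flows toward the south-east

Total head at P-5: h = -194.63 m (water level in the piezometer is the total head).
Pressure head at P-6: ψ = P/(ρg) = 640×1000 / (1000 × 9.81) = 65.24 m.
Total head at P-6: h = z + ψ = -254.24 + 65.24 = -189.00 m.
Head difference: h(P-5) − h(P-6) = -194.63 − (-189.00) = -5.63 m.
Hydraulic gradient: i = |Δh| / L = 5.63 / 226.9 = 0.0248.
Flow is from higher to lower head: from P-6 toward P-5, i.e. toward the south-east.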